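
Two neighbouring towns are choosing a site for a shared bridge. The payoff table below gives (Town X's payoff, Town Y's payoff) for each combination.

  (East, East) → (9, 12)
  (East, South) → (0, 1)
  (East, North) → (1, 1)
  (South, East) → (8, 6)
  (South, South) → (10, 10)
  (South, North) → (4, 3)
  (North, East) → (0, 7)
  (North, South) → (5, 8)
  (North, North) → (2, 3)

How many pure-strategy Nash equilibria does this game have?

2

Both East: Town X gets 9 (best alternative 8); Town Y gets 12 (best alternative 1). Neither deviates — NE.
Both South: Town X gets 10 (best alternative 5); Town Y gets 10 (best alternative 6). Neither deviates — NE.
Both North is not a NE: Town X would switch to South (4 > 2).
No other cell survives both best-response checks, so there are 2 pure NE.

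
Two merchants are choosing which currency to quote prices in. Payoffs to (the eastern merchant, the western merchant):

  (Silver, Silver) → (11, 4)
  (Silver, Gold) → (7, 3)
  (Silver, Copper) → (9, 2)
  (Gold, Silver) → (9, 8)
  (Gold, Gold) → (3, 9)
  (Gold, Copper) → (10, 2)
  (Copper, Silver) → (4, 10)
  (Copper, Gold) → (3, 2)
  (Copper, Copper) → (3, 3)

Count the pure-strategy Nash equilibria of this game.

Both Silver: the eastern merchant gets 11 (best alternative 9); the western merchant gets 4 (best alternative 3). Neither deviates — NE.
Both Copper is not a NE: the eastern merchant would switch to Gold (10 > 3).
No other cell survives both best-response checks, so there is 1 pure NE.

1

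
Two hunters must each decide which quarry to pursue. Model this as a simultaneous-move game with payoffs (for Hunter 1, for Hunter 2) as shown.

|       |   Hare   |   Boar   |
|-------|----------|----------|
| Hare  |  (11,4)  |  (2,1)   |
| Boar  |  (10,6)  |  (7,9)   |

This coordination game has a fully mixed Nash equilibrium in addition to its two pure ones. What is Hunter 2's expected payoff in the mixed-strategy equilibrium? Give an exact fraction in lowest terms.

5

Hunter 1 mixes with probability p on Hare, chosen so Hunter 2 is indifferent: 4p + 6(1−p) = 1p + 9(1−p) gives p = 1/2.
Hunter 2's expected payoff is 4·1/2 + 6·1/2 = 5.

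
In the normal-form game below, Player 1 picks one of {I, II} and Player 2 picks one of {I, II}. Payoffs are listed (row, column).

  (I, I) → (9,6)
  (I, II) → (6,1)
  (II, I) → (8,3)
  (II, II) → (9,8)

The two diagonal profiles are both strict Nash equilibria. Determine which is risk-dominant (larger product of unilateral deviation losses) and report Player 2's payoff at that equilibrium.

8

At both I: Player 1 loses 9 − 8 = 1 by deviating; Player 2 loses 6 − 1 = 5. Product = 1·5 = 5.
At both II: Player 1 loses 9 − 6 = 3 by deviating; Player 2 loses 8 − 3 = 5. Product = 3·5 = 15.
15 > 5, so both II is risk-dominant. Player 2's payoff there is 8.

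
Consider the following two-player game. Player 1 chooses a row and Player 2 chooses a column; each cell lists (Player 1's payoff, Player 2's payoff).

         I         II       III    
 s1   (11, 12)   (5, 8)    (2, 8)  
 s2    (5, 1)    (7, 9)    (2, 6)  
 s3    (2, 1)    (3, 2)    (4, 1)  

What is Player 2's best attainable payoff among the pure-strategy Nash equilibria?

(s1, I) is a pure NE (Player 1: 11 ≥ 5; Player 2: 12 ≥ 8). Player 2 gets 12.
(s2, II) is a pure NE (Player 1: 7 ≥ 5; Player 2: 9 ≥ 6). Player 2 gets 9.
Every other cell has a profitable deviation for at least one player. Highest of {12, 9} is 12.

12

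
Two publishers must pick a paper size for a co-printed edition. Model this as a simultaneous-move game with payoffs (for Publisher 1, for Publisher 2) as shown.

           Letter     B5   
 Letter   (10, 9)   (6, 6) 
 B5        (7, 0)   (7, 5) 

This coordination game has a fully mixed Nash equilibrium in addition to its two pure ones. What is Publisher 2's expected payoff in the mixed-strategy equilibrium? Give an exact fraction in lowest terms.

Publisher 1 mixes with probability p on Letter, chosen so Publisher 2 is indifferent: 9p + 0(1−p) = 6p + 5(1−p) gives p = 5/8.
Publisher 2's expected payoff is 9·5/8 + 0·3/8 = 45/8.

45/8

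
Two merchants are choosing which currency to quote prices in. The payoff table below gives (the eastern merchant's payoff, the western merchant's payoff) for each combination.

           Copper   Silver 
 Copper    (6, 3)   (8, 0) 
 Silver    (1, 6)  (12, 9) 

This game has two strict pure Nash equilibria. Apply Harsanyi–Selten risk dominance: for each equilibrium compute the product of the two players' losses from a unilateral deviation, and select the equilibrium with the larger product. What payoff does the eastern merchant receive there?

6

At both Copper: the eastern merchant loses 6 − 1 = 5 by deviating; the western merchant loses 3 − 0 = 3. Product = 5·3 = 15.
At both Silver: the eastern merchant loses 12 − 8 = 4 by deviating; the western merchant loses 9 − 6 = 3. Product = 4·3 = 12.
15 > 12, so both Copper is risk-dominant. The eastern merchant's payoff there is 6.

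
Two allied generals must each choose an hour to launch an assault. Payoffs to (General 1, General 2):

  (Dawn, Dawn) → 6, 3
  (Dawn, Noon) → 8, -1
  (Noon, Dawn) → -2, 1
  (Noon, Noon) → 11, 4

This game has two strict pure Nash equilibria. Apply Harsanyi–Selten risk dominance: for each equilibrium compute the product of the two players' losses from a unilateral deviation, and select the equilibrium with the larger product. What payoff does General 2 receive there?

At both Dawn: General 1 loses 6 − (-2) = 8 by deviating; General 2 loses 3 − (-1) = 4. Product = 8·4 = 32.
At both Noon: General 1 loses 11 − 8 = 3 by deviating; General 2 loses 4 − 1 = 3. Product = 3·3 = 9.
32 > 9, so both Dawn is risk-dominant. General 2's payoff there is 3.

3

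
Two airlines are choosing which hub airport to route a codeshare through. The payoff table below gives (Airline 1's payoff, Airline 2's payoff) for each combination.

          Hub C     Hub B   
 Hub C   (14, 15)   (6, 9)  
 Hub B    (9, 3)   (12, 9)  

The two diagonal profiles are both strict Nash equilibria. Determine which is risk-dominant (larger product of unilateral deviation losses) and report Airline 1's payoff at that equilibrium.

At both Hub C: Airline 1 loses 14 − 9 = 5 by deviating; Airline 2 loses 15 − 9 = 6. Product = 5·6 = 30.
At both Hub B: Airline 1 loses 12 − 6 = 6 by deviating; Airline 2 loses 9 − 3 = 6. Product = 6·6 = 36.
36 > 30, so both Hub B is risk-dominant. Airline 1's payoff there is 12.

12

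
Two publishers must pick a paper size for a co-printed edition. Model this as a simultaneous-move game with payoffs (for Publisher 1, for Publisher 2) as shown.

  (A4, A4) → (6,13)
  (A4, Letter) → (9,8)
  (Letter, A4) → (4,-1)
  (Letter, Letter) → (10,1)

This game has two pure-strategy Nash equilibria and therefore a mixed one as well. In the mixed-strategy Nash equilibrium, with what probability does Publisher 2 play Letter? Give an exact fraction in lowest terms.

2/3

Publisher 2's mix q on A4 must make Publisher 1 indifferent between A4 and Letter.
Publisher 1's payoff from A4: 6q + 9(1−q). From Letter: 4q + 10(1−q).
Set equal: 2q = 1(1−q) → q = 1/3.
Probability on Letter is 1 − 1/3 = 2/3.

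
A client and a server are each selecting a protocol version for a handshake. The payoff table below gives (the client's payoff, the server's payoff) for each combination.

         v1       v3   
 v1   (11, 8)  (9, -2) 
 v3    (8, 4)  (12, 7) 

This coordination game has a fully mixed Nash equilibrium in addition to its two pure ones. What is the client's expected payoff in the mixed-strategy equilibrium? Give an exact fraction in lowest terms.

The server mixes with probability q on v1, chosen so the client is indifferent: 11q + 9(1−q) = 8q + 12(1−q) gives q = 1/2.
The client's expected payoff (from either row, since indifferent) is 11·1/2 + 9·1/2 = 10.

10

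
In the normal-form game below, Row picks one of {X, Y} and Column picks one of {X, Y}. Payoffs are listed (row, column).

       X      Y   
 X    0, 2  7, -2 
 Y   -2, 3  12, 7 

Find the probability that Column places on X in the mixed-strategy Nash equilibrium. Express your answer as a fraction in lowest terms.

5/7

Column's mix q on X must make Row indifferent between X and Y.
Row's payoff from X: 0q + 7(1−q). From Y: (-2)q + 12(1−q).
Set equal: 2q = 5(1−q) → q = 5/7.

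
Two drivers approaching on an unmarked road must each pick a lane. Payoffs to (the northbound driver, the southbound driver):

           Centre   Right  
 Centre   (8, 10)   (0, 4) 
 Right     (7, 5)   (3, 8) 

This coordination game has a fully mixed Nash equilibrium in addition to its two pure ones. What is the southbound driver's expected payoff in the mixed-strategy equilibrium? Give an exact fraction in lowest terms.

20/3

The northbound driver mixes with probability p on Centre, chosen so the southbound driver is indifferent: 10p + 5(1−p) = 4p + 8(1−p) gives p = 1/3.
The southbound driver's expected payoff is 10·1/3 + 5·2/3 = 20/3.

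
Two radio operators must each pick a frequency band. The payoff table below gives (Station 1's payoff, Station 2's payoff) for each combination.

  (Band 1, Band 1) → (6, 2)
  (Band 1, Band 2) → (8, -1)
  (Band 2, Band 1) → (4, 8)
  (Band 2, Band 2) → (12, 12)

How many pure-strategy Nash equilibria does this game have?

Both Band 1: Station 1 gets 6 (best alternative 4); Station 2 gets 2 (best alternative -1). Neither deviates — NE.
Both Band 2: Station 1 gets 12 (best alternative 8); Station 2 gets 12 (best alternative 8). Neither deviates — NE.
(Band 2, Band 1) is not a NE: Station 1 would switch to Band 1 (6 > 4).
No other cell survives both best-response checks, so there are 2 pure NE.

2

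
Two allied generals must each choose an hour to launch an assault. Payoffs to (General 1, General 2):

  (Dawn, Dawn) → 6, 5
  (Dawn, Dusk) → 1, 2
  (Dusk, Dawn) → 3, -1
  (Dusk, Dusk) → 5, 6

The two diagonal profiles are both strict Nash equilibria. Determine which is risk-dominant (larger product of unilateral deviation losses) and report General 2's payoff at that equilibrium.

At both Dawn: General 1 loses 6 − 3 = 3 by deviating; General 2 loses 5 − 2 = 3. Product = 3·3 = 9.
At both Dusk: General 1 loses 5 − 1 = 4 by deviating; General 2 loses 6 − (-1) = 7. Product = 4·7 = 28.
28 > 9, so both Dusk is risk-dominant. General 2's payoff there is 6.

6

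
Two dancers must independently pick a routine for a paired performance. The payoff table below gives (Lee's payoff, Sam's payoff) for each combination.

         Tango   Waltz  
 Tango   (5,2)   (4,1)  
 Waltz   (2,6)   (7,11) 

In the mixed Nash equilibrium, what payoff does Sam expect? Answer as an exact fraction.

8/3

Lee mixes with probability p on Tango, chosen so Sam is indifferent: 2p + 6(1−p) = 1p + 11(1−p) gives p = 5/6.
Sam's expected payoff is 2·5/6 + 6·1/6 = 8/3.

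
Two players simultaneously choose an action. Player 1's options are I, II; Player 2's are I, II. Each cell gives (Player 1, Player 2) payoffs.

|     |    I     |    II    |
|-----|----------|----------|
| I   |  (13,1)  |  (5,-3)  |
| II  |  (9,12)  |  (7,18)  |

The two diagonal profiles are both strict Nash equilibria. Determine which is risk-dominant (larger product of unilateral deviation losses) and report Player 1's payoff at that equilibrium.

13

At both I: Player 1 loses 13 − 9 = 4 by deviating; Player 2 loses 1 − (-3) = 4. Product = 4·4 = 16.
At both II: Player 1 loses 7 − 5 = 2 by deviating; Player 2 loses 18 − 12 = 6. Product = 2·6 = 12.
16 > 12, so both I is risk-dominant. Player 1's payoff there is 13.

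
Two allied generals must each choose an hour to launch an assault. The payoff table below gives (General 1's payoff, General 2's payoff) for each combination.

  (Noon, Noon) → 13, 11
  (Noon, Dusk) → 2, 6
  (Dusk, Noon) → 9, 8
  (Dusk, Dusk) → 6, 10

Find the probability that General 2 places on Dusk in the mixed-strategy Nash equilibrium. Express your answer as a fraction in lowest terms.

General 2's mix q on Noon must make General 1 indifferent between Noon and Dusk.
General 1's payoff from Noon: 13q + 2(1−q). From Dusk: 9q + 6(1−q).
Set equal: 4q = 4(1−q) → q = 4/8 = 1/2.
Probability on Dusk is 1 − 1/2 = 1/2.

1/2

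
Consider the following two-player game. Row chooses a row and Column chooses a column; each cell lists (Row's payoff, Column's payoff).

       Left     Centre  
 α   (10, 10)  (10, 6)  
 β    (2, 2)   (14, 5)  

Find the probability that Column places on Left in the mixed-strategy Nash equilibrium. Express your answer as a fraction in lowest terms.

1/3

Column's mix q on Left must make Row indifferent between α and β.
Row's payoff from α: 10q + 10(1−q). From β: 2q + 14(1−q).
Set equal: 8q = 4(1−q) → q = 4/12 = 1/3.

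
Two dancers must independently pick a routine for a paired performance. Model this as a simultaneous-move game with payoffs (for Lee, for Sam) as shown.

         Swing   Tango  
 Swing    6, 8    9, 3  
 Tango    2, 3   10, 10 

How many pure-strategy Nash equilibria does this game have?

Both Swing: Lee gets 6 (best alternative 2); Sam gets 8 (best alternative 3). Neither deviates — NE.
Both Tango: Lee gets 10 (best alternative 9); Sam gets 10 (best alternative 3). Neither deviates — NE.
(Tango, Swing) is not a NE: Lee would switch to Swing (6 > 2).
No other cell survives both best-response checks, so there are 2 pure NE.

2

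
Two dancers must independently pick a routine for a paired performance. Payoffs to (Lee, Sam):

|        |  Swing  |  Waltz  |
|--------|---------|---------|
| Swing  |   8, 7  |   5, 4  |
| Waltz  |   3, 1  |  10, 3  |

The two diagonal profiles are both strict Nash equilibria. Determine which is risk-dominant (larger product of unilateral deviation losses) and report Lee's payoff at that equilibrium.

8

At both Swing: Lee loses 8 − 3 = 5 by deviating; Sam loses 7 − 4 = 3. Product = 5·3 = 15.
At both Waltz: Lee loses 10 − 5 = 5 by deviating; Sam loses 3 − 1 = 2. Product = 5·2 = 10.
15 > 10, so both Swing is risk-dominant. Lee's payoff there is 8.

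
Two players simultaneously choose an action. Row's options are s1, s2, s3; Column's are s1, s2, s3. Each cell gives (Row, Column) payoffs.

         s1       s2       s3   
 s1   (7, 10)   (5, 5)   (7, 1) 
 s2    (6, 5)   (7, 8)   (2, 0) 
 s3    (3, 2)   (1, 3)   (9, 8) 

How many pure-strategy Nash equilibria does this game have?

Both s1: Row gets 7 (best alternative 6); Column gets 10 (best alternative 5). Neither deviates — NE.
Both s2: Row gets 7 (best alternative 5); Column gets 8 (best alternative 5). Neither deviates — NE.
Both s3: Row gets 9 (best alternative 7); Column gets 8 (best alternative 3). Neither deviates — NE.
(s3, s1) is not a NE: Row would switch to s1 (7 > 3).
No other cell survives both best-response checks, so there are 3 pure NE.

3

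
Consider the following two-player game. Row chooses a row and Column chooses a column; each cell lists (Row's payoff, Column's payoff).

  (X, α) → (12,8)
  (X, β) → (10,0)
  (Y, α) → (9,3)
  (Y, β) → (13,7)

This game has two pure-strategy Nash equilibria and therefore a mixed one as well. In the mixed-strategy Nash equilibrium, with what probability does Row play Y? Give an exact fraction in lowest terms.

Row's mix p on X must make Column indifferent between α and β.
Column's payoff from α: 8p + 3(1−p). From β: 0p + 7(1−p).
Set equal: 8p = 4(1−p) → p = 4/12 = 1/3.
Probability on Y is 1 − 1/3 = 2/3.

2/3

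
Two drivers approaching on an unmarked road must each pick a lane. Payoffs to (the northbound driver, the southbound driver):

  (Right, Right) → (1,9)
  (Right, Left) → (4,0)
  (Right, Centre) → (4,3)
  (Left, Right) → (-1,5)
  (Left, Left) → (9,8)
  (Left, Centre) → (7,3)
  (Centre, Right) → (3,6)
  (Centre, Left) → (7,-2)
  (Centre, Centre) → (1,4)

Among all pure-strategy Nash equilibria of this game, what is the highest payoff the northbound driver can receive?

Both Left is a pure NE (the northbound driver: 9 ≥ 7; the southbound driver: 8 ≥ 5). The northbound driver gets 9.
(Centre, Right) is a pure NE (the northbound driver: 3 ≥ 1; the southbound driver: 6 ≥ 4). The northbound driver gets 3.
Every other cell has a profitable deviation for at least one player. Highest of {9, 3} is 9.

9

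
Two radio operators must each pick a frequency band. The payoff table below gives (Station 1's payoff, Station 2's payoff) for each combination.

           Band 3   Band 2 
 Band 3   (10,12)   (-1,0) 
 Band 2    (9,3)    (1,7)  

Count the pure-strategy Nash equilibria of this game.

Both Band 3: Station 1 gets 10 (best alternative 9); Station 2 gets 12 (best alternative 0). Neither deviates — NE.
Both Band 2: Station 1 gets 1 (best alternative -1); Station 2 gets 7 (best alternative 3). Neither deviates — NE.
(Band 2, Band 3) is not a NE: Station 1 would switch to Band 3 (10 > 9).
No other cell survives both best-response checks, so there are 2 pure NE.

2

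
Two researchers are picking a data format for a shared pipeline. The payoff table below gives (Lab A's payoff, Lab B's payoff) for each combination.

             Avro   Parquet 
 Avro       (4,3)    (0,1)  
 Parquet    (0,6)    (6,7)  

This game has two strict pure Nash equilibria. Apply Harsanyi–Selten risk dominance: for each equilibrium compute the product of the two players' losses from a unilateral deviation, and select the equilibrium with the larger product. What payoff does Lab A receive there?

4

At both Avro: Lab A loses 4 − 0 = 4 by deviating; Lab B loses 3 − 1 = 2. Product = 4·2 = 8.
At both Parquet: Lab A loses 6 − 0 = 6 by deviating; Lab B loses 7 − 6 = 1. Product = 6·1 = 6.
8 > 6, so both Avro is risk-dominant. Lab A's payoff there is 4.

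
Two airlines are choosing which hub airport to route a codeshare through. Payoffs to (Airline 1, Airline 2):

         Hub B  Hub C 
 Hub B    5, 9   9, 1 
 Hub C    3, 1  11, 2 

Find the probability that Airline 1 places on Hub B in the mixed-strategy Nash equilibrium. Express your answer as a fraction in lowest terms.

1/9

Airline 1's mix p on Hub B must make Airline 2 indifferent between Hub B and Hub C.
Airline 2's payoff from Hub B: 9p + 1(1−p). From Hub C: 1p + 2(1−p).
Set equal: 8p = 1(1−p) → p = 1/9.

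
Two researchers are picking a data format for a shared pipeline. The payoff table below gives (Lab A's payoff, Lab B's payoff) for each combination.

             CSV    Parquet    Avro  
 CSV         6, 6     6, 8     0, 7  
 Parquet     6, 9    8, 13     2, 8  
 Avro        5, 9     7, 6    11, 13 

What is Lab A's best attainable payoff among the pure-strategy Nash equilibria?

11

Both Parquet is a pure NE (Lab A: 8 ≥ 7; Lab B: 13 ≥ 9). Lab A gets 8.
Both Avro is a pure NE (Lab A: 11 ≥ 2; Lab B: 13 ≥ 9). Lab A gets 11.
Every other cell has a profitable deviation for at least one player. Highest of {8, 11} is 11.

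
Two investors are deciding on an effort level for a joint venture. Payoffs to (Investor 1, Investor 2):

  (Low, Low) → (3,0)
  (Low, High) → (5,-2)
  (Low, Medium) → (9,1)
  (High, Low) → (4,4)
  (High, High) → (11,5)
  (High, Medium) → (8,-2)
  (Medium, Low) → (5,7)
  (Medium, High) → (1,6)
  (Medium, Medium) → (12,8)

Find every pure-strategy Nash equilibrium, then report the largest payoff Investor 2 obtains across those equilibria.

8

Both High is a pure NE (Investor 1: 11 ≥ 5; Investor 2: 5 ≥ 4). Investor 2 gets 5.
Both Medium is a pure NE (Investor 1: 12 ≥ 9; Investor 2: 8 ≥ 7). Investor 2 gets 8.
Every other cell has a profitable deviation for at least one player. Highest of {5, 8} is 8.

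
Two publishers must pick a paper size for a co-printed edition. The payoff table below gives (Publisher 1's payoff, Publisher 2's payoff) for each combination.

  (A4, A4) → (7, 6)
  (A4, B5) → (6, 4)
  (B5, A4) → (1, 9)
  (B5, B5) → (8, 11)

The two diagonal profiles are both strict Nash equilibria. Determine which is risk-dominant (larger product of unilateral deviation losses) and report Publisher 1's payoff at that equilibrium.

7

At both A4: Publisher 1 loses 7 − 1 = 6 by deviating; Publisher 2 loses 6 − 4 = 2. Product = 6·2 = 12.
At both B5: Publisher 1 loses 8 − 6 = 2 by deviating; Publisher 2 loses 11 − 9 = 2. Product = 2·2 = 4.
12 > 4, so both A4 is risk-dominant. Publisher 1's payoff there is 7.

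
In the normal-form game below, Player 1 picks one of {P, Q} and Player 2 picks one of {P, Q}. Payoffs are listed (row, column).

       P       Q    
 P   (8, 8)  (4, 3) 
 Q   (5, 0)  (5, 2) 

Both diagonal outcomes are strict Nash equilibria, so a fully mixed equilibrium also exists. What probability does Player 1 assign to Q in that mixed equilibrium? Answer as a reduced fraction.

Player 1's mix p on P must make Player 2 indifferent between P and Q.
Player 2's payoff from P: 8p + 0(1−p). From Q: 3p + 2(1−p).
Set equal: 5p = 2(1−p) → p = 2/7.
Probability on Q is 1 − 2/7 = 5/7.

5/7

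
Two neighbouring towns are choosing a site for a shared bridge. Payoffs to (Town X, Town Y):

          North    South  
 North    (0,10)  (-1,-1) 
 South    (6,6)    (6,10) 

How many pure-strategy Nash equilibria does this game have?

Both South: Town X gets 6 (best alternative -1); Town Y gets 10 (best alternative 6). Neither deviates — NE.
Both North is not a NE: Town X would switch to South (6 > 0).
No other cell survives both best-response checks, so there is 1 pure NE.

1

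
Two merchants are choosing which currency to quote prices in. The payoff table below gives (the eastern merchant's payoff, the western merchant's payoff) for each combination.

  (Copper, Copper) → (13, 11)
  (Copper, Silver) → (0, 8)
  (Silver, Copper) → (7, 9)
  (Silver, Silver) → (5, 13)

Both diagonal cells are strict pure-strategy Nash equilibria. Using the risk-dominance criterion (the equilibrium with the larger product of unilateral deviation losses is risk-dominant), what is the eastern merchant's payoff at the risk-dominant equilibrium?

At both Copper: the eastern merchant loses 13 − 7 = 6 by deviating; the western merchant loses 11 − 8 = 3. Product = 6·3 = 18.
At both Silver: the eastern merchant loses 5 − 0 = 5 by deviating; the western merchant loses 13 − 9 = 4. Product = 5·4 = 20.
20 > 18, so both Silver is risk-dominant. The eastern merchant's payoff there is 5.

5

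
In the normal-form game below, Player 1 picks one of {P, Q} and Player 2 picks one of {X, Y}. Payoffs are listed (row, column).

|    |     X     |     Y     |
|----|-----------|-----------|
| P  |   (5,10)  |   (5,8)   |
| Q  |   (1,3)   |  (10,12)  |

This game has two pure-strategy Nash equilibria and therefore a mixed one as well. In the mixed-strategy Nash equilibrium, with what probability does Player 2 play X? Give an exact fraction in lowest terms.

5/9

Player 2's mix q on X must make Player 1 indifferent between P and Q.
Player 1's payoff from P: 5q + 5(1−q). From Q: 1q + 10(1−q).
Set equal: 4q = 5(1−q) → q = 5/9.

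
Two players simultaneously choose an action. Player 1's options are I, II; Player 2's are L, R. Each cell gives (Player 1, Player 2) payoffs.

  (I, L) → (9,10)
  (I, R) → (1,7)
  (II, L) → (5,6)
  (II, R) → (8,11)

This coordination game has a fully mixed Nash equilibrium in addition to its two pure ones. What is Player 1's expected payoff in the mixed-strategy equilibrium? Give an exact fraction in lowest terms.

Player 2 mixes with probability q on L, chosen so Player 1 is indifferent: 9q + 1(1−q) = 5q + 8(1−q) gives q = 7/11.
Player 1's expected payoff (from either row, since indifferent) is 9·7/11 + 1·4/11 = 67/11.

67/11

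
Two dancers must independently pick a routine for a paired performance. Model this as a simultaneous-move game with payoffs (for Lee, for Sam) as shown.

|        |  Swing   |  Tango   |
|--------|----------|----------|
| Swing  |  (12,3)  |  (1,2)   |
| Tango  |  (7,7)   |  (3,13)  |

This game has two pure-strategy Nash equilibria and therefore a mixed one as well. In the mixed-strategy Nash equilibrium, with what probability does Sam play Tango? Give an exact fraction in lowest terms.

5/7

Sam's mix q on Swing must make Lee indifferent between Swing and Tango.
Lee's payoff from Swing: 12q + 1(1−q). From Tango: 7q + 3(1−q).
Set equal: 5q = 2(1−q) → q = 2/7.
Probability on Tango is 1 − 2/7 = 5/7.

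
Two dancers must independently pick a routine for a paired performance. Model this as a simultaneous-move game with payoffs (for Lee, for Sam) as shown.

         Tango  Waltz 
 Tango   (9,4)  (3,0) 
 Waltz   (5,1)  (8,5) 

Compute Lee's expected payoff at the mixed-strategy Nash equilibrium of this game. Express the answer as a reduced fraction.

19/3

Sam mixes with probability q on Tango, chosen so Lee is indifferent: 9q + 3(1−q) = 5q + 8(1−q) gives q = 5/9.
Lee's expected payoff (from either row, since indifferent) is 9·5/9 + 3·4/9 = 19/3.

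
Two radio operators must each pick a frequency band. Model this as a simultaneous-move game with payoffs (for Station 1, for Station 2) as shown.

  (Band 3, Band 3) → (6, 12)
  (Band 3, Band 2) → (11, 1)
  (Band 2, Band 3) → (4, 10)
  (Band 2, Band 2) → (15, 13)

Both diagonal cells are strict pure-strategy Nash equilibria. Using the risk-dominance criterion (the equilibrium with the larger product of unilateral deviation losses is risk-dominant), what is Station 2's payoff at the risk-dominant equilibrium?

At both Band 3: Station 1 loses 6 − 4 = 2 by deviating; Station 2 loses 12 − 1 = 11. Product = 2·11 = 22.
At both Band 2: Station 1 loses 15 − 11 = 4 by deviating; Station 2 loses 13 − 10 = 3. Product = 4·3 = 12.
22 > 12, so both Band 3 is risk-dominant. Station 2's payoff there is 12.

12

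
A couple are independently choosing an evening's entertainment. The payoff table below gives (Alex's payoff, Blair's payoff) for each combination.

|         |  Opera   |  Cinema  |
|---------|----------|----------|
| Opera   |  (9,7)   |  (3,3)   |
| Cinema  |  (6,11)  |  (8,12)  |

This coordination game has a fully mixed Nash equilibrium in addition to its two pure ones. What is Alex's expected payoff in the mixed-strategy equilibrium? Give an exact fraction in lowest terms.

Blair mixes with probability q on Opera, chosen so Alex is indifferent: 9q + 3(1−q) = 6q + 8(1−q) gives q = 5/8.
Alex's expected payoff (from either row, since indifferent) is 9·5/8 + 3·3/8 = 27/4.

27/4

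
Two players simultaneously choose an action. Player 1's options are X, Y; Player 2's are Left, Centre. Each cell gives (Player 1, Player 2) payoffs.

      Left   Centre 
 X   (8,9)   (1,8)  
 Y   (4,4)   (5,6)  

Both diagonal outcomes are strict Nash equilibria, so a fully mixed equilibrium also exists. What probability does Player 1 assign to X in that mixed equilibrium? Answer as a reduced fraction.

Player 1's mix p on X must make Player 2 indifferent between Left and Centre.
Player 2's payoff from Left: 9p + 4(1−p). From Centre: 8p + 6(1−p).
Set equal: 1p = 2(1−p) → p = 2/3.

2/3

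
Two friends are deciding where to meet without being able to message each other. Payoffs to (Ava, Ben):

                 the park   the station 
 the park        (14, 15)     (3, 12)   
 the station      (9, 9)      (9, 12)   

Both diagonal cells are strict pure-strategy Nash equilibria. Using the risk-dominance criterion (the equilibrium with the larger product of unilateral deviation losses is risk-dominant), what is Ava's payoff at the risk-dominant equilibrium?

At both the park: Ava loses 14 − 9 = 5 by deviating; Ben loses 15 − 12 = 3. Product = 5·3 = 15.
At both the station: Ava loses 9 − 3 = 6 by deviating; Ben loses 12 − 9 = 3. Product = 6·3 = 18.
18 > 15, so both the station is risk-dominant. Ava's payoff there is 9.

9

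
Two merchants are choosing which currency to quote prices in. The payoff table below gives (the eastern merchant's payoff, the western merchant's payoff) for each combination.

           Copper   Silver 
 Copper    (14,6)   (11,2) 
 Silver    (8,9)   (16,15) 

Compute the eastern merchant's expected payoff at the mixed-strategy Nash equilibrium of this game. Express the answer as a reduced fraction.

136/11

The western merchant mixes with probability q on Copper, chosen so the eastern merchant is indifferent: 14q + 11(1−q) = 8q + 16(1−q) gives q = 5/11.
The eastern merchant's expected payoff (from either row, since indifferent) is 14·5/11 + 11·6/11 = 136/11.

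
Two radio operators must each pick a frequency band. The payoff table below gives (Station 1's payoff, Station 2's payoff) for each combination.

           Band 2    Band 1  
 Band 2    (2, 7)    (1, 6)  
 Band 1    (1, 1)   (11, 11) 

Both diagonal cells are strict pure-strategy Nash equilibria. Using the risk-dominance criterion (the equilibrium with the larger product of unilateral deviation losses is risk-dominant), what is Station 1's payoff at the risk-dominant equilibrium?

11

At both Band 2: Station 1 loses 2 − 1 = 1 by deviating; Station 2 loses 7 − 6 = 1. Product = 1·1 = 1.
At both Band 1: Station 1 loses 11 − 1 = 10 by deviating; Station 2 loses 11 − 1 = 10. Product = 10·10 = 100.
100 > 1, so both Band 1 is risk-dominant. Station 1's payoff there is 11.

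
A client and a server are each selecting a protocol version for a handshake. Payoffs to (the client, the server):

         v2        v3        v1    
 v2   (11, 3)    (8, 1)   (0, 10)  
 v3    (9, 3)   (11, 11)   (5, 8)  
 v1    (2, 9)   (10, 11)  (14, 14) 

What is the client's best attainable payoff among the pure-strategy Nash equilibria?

14

Both v3 is a pure NE (the client: 11 ≥ 10; the server: 11 ≥ 8). The client gets 11.
Both v1 is a pure NE (the client: 14 ≥ 5; the server: 14 ≥ 11). The client gets 14.
Every other cell has a profitable deviation for at least one player. Highest of {11, 14} is 14.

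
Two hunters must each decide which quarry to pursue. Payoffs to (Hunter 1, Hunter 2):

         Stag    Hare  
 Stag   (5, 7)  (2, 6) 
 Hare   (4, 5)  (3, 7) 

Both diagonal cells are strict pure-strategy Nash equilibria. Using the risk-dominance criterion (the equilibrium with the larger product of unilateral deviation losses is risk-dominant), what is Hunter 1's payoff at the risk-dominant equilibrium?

At both Stag: Hunter 1 loses 5 − 4 = 1 by deviating; Hunter 2 loses 7 − 6 = 1. Product = 1·1 = 1.
At both Hare: Hunter 1 loses 3 − 2 = 1 by deviating; Hunter 2 loses 7 − 5 = 2. Product = 1·2 = 2.
2 > 1, so both Hare is risk-dominant. Hunter 1's payoff there is 3.

3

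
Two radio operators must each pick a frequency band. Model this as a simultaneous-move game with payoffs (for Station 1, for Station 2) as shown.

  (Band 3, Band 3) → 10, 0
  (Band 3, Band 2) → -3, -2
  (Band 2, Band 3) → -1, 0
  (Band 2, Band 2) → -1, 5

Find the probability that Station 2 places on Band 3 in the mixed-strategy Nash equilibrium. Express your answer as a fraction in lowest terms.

Station 2's mix q on Band 3 must make Station 1 indifferent between Band 3 and Band 2.
Station 1's payoff from Band 3: 10q + (-3)(1−q). From Band 2: (-1)q + (-1)(1−q).
Set equal: 11q = 2(1−q) → q = 2/13.

2/13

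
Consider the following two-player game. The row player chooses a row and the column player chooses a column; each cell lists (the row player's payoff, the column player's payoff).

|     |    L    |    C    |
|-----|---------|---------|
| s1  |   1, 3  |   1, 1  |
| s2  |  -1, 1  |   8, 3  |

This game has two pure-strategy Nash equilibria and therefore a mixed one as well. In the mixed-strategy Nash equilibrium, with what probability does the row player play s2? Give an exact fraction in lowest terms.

1/2

The row player's mix p on s1 must make the column player indifferent between L and C.
The column player's payoff from L: 3p + 1(1−p). From C: 1p + 3(1−p).
Set equal: 2p = 2(1−p) → p = 2/4 = 1/2.
Probability on s2 is 1 − 1/2 = 1/2.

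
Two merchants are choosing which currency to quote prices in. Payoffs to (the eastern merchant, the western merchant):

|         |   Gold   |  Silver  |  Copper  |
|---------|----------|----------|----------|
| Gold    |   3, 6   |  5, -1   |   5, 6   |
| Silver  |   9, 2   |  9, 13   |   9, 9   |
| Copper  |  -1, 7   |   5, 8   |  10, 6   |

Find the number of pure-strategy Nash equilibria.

1

Both Silver: the eastern merchant gets 9 (best alternative 5); the western merchant gets 13 (best alternative 9). Neither deviates — NE.
Both Copper is not a NE: the western merchant would switch to Silver (8 > 6).
No other cell survives both best-response checks, so there is 1 pure NE.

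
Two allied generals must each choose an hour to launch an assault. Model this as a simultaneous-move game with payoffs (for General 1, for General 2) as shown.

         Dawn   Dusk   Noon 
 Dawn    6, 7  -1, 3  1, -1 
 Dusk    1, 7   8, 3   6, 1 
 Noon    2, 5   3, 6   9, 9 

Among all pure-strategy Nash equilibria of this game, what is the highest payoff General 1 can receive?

Both Dawn is a pure NE (General 1: 6 ≥ 2; General 2: 7 ≥ 3). General 1 gets 6.
Both Noon is a pure NE (General 1: 9 ≥ 6; General 2: 9 ≥ 6). General 1 gets 9.
Every other cell has a profitable deviation for at least one player. Highest of {6, 9} is 9.

9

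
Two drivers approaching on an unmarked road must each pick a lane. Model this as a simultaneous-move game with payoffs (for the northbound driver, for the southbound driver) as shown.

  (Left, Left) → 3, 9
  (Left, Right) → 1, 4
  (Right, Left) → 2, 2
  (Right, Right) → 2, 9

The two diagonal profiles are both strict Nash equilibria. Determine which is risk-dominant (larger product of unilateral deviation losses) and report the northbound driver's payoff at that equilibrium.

2

At both Left: the northbound driver loses 3 − 2 = 1 by deviating; the southbound driver loses 9 − 4 = 5. Product = 1·5 = 5.
At both Right: the northbound driver loses 2 − 1 = 1 by deviating; the southbound driver loses 9 − 2 = 7. Product = 1·7 = 7.
7 > 5, so both Right is risk-dominant. The northbound driver's payoff there is 2.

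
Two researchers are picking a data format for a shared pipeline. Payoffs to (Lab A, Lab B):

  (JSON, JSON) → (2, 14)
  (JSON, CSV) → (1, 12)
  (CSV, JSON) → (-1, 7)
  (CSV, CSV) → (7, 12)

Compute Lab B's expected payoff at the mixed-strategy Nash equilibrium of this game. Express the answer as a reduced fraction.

Lab A mixes with probability p on JSON, chosen so Lab B is indifferent: 14p + 7(1−p) = 12p + 12(1−p) gives p = 5/7.
Lab B's expected payoff is 14·5/7 + 7·2/7 = 12.

12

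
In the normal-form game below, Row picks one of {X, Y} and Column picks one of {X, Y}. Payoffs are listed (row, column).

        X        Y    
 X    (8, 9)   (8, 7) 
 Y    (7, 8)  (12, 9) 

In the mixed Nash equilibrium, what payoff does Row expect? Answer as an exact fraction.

Column mixes with probability q on X, chosen so Row is indifferent: 8q + 8(1−q) = 7q + 12(1−q) gives q = 4/5.
Row's expected payoff (from either row, since indifferent) is 8·4/5 + 8·1/5 = 8.

8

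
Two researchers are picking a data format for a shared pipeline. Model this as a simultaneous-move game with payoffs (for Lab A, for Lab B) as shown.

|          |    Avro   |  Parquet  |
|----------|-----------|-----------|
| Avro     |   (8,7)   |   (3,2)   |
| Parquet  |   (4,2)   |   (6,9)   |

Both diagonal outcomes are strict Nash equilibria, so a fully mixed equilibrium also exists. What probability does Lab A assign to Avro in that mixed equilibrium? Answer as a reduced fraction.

Lab A's mix p on Avro must make Lab B indifferent between Avro and Parquet.
Lab B's payoff from Avro: 7p + 2(1−p). From Parquet: 2p + 9(1−p).
Set equal: 5p = 7(1−p) → p = 7/12.

7/12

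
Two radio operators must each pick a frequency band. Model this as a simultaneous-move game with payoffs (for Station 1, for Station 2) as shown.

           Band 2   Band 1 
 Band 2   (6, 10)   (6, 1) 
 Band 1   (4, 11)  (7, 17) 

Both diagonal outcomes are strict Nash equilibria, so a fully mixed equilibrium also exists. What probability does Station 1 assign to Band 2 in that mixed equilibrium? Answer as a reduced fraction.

2/5

Station 1's mix p on Band 2 must make Station 2 indifferent between Band 2 and Band 1.
Station 2's payoff from Band 2: 10p + 11(1−p). From Band 1: 1p + 17(1−p).
Set equal: 9p = 6(1−p) → p = 6/15 = 2/5.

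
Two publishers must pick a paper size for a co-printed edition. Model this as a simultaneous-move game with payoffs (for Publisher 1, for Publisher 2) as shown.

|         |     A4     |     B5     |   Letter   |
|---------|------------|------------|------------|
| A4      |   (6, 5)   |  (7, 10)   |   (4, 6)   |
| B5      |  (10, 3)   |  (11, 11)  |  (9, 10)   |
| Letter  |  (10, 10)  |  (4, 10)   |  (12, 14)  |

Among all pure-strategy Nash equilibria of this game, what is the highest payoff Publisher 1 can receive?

Both B5 is a pure NE (Publisher 1: 11 ≥ 7; Publisher 2: 11 ≥ 10). Publisher 1 gets 11.
Both Letter is a pure NE (Publisher 1: 12 ≥ 9; Publisher 2: 14 ≥ 10). Publisher 1 gets 12.
Every other cell has a profitable deviation for at least one player. Highest of {11, 12} is 12.

12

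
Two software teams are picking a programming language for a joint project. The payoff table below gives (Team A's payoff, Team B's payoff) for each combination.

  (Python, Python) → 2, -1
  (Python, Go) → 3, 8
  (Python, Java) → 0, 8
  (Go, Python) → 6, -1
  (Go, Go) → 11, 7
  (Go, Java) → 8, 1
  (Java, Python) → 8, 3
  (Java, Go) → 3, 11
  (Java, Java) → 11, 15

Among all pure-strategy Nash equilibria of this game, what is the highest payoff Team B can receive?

15

Both Go is a pure NE (Team A: 11 ≥ 3; Team B: 7 ≥ 1). Team B gets 7.
Both Java is a pure NE (Team A: 11 ≥ 8; Team B: 15 ≥ 11). Team B gets 15.
Every other cell has a profitable deviation for at least one player. Highest of {7, 15} is 15.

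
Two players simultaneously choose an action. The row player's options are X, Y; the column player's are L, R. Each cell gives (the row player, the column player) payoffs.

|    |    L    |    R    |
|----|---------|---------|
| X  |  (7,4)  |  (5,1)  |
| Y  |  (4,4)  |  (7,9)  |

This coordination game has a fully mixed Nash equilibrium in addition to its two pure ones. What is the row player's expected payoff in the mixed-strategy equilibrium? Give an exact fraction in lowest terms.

29/5

The column player mixes with probability q on L, chosen so the row player is indifferent: 7q + 5(1−q) = 4q + 7(1−q) gives q = 2/5.
The row player's expected payoff (from either row, since indifferent) is 7·2/5 + 5·3/5 = 29/5.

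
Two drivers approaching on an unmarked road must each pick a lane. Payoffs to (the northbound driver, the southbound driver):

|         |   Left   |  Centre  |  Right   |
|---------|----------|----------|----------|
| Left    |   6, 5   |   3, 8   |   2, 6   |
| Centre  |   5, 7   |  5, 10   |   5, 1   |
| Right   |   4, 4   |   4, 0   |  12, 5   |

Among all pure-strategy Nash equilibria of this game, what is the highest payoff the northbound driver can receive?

Both Centre is a pure NE (the northbound driver: 5 ≥ 4; the southbound driver: 10 ≥ 7). The northbound driver gets 5.
Both Right is a pure NE (the northbound driver: 12 ≥ 5; the southbound driver: 5 ≥ 4). The northbound driver gets 12.
Every other cell has a profitable deviation for at least one player. Highest of {5, 12} is 12.

12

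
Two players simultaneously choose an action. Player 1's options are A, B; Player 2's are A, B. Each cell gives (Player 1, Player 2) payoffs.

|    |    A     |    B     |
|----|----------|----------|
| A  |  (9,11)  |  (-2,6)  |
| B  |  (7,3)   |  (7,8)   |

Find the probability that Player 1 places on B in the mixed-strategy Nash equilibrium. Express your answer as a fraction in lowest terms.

Player 1's mix p on A must make Player 2 indifferent between A and B.
Player 2's payoff from A: 11p + 3(1−p). From B: 6p + 8(1−p).
Set equal: 5p = 5(1−p) → p = 5/10 = 1/2.
Probability on B is 1 − 1/2 = 1/2.

1/2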